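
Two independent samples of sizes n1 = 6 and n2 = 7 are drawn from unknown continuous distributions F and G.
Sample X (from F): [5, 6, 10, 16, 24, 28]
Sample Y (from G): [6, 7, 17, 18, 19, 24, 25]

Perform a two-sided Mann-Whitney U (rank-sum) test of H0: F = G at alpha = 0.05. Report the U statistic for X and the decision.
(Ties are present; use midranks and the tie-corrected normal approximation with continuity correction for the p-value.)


Step 1: Combine and sort all 13 observations; assign midranks.
sorted (value, group): (5,X), (6,X), (6,Y), (7,Y), (10,X), (16,X), (17,Y), (18,Y), (19,Y), (24,X), (24,Y), (25,Y), (28,X)
ranks: 5->1, 6->2.5, 6->2.5, 7->4, 10->5, 16->6, 17->7, 18->8, 19->9, 24->10.5, 24->10.5, 25->12, 28->13
Step 2: Rank sum for X: R1 = 1 + 2.5 + 5 + 6 + 10.5 + 13 = 38.
Step 3: U_X = R1 - n1(n1+1)/2 = 38 - 6*7/2 = 38 - 21 = 17.
       U_Y = n1*n2 - U_X = 42 - 17 = 25.
Step 4: Ties are present, so use the tie-corrected normal approximation (with continuity correction) for the p-value.
Step 5: p-value = 0.616104; compare to alpha = 0.05. fail to reject H0.

U_X = 17, p = 0.616104, fail to reject H0 at alpha = 0.05.


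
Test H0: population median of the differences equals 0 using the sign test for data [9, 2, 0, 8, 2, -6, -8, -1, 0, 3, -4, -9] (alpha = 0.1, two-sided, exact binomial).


Step 1: Discard zero differences. Original n = 12; n_eff = number of nonzero differences = 10.
Nonzero differences (with sign): +9, +2, +8, +2, -6, -8, -1, +3, -4, -9
Step 2: Count signs: positive = 5, negative = 5.
Step 3: Under H0: P(positive) = 0.5, so the number of positives S ~ Bin(10, 0.5).
Step 4: Two-sided exact p-value = sum of Bin(10,0.5) probabilities at or below the observed probability = 1.000000.
Step 5: alpha = 0.1. fail to reject H0.

n_eff = 10, pos = 5, neg = 5, p = 1.000000, fail to reject H0.


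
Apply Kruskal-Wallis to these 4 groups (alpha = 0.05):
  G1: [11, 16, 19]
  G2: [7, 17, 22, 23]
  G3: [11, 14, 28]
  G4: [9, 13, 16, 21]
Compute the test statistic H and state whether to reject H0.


Step 1: Combine all N = 14 observations and assign midranks.
sorted (value, group, rank): (7,G2,1), (9,G4,2), (11,G1,3.5), (11,G3,3.5), (13,G4,5), (14,G3,6), (16,G1,7.5), (16,G4,7.5), (17,G2,9), (19,G1,10), (21,G4,11), (22,G2,12), (23,G2,13), (28,G3,14)
Step 2: Sum ranks within each group.
R_1 = 21 (n_1 = 3)
R_2 = 35 (n_2 = 4)
R_3 = 23.5 (n_3 = 3)
R_4 = 25.5 (n_4 = 4)
Step 3: H = 12/(N(N+1)) * sum(R_i^2/n_i) - 3(N+1)
     = 12/(14*15) * (21^2/3 + 35^2/4 + 23.5^2/3 + 25.5^2/4) - 3*15
     = 0.057143 * 799.896 - 45
     = 0.708333.
Step 4: Ties present; correction factor C = 1 - 12/(14^3 - 14) = 0.995604. Corrected H = 0.708333 / 0.995604 = 0.711461.
Step 5: Under H0, H ~ chi^2(3); p-value = 0.870505.
Step 6: alpha = 0.05. fail to reject H0.

H = 0.7115, df = 3, p = 0.870505, fail to reject H0.


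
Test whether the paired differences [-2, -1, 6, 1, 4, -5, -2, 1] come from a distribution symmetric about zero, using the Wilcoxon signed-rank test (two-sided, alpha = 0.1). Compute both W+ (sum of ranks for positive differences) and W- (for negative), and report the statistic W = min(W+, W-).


Step 1: Drop any zero differences (none here) and take |d_i|.
|d| = [2, 1, 6, 1, 4, 5, 2, 1]
Step 2: Midrank |d_i| (ties get averaged ranks).
ranks: |2|->4.5, |1|->2, |6|->8, |1|->2, |4|->6, |5|->7, |2|->4.5, |1|->2
Step 3: Attach original signs; sum ranks with positive sign and with negative sign.
W+ = 8 + 2 + 6 + 2 = 18
W- = 4.5 + 2 + 7 + 4.5 = 18
(Check: W+ + W- = 36 should equal n(n+1)/2 = 36.)
Step 4: Test statistic W = min(W+, W-) = 18.
Step 5: Ties in |d|, so use the tie-corrected normal approximation.
        E[W] = n(n+1)/4 = 8*9/4 = 18.
        Tie groups: |d|=1 (t=3), |d|=2 (t=2); sum(t^3 - t) = 30.
        Var[W] = n(n+1)(2n+1)/24 - sum(t^3-t)/48 = 1224/24 - 30/48 = 50.375.
        z = (W - E[W]) / sqrt(Var[W]) = (18 - 18) / 7.0975 = 0.0000.
        Two-sided p = 2*Phi(z) = 1.000000.
Step 6: alpha = 0.1. fail to reject H0.

W+ = 18, W- = 18, W = min = 18, p = 1.000000, fail to reject H0.


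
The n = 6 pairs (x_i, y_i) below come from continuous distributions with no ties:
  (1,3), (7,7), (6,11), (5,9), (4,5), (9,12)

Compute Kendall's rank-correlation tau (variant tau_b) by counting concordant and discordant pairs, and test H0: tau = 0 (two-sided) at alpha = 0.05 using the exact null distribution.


Step 1: Enumerate the 15 unordered pairs (i,j) with i<j and classify each by sign(x_j-x_i) * sign(y_j-y_i).
  (1,2):dx=+6,dy=+4->C; (1,3):dx=+5,dy=+8->C; (1,4):dx=+4,dy=+6->C; (1,5):dx=+3,dy=+2->C
  (1,6):dx=+8,dy=+9->C; (2,3):dx=-1,dy=+4->D; (2,4):dx=-2,dy=+2->D; (2,5):dx=-3,dy=-2->C
  (2,6):dx=+2,dy=+5->C; (3,4):dx=-1,dy=-2->C; (3,5):dx=-2,dy=-6->C; (3,6):dx=+3,dy=+1->C
  (4,5):dx=-1,dy=-4->C; (4,6):dx=+4,dy=+3->C; (5,6):dx=+5,dy=+7->C
Step 2: C = 13, D = 2, total pairs = 15.
Step 3: tau = (C - D)/(n(n-1)/2) = (13 - 2)/15 = 0.733333.
Step 4: Exact two-sided p-value (enumerate n! = 720 permutations of y under H0): p = 0.055556.
Step 5: alpha = 0.05. fail to reject H0.

tau_b = 0.7333 (C=13, D=2), p = 0.055556, fail to reject H0.


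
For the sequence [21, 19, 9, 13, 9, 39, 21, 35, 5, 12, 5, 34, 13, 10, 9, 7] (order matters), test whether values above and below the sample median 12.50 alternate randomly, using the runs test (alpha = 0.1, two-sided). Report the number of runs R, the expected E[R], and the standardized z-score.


Step 1: Compute median = 12.50; label A = above, B = below.
Labels in order: AABABAAABBBAABBB  (n_A = 8, n_B = 8)
Step 2: Count runs R = 8.
Step 3: Under H0 (random ordering), E[R] = 2*n_A*n_B/(n_A+n_B) + 1 = 2*8*8/16 + 1 = 9.0000.
        Var[R] = 2*n_A*n_B*(2*n_A*n_B - n_A - n_B) / ((n_A+n_B)^2 * (n_A+n_B-1)) = 14336/3840 = 3.7333.
        SD[R] = 1.9322.
Step 4: Continuity-corrected z = (R + 0.5 - E[R]) / SD[R] = (8 + 0.5 - 9.0000) / 1.9322 = -0.2588.
Step 5: Two-sided p-value via normal approximation = 2*(1 - Phi(|z|)) = 0.795809.
Step 6: alpha = 0.1. fail to reject H0.

R = 8, z = -0.2588, p = 0.795809, fail to reject H0.


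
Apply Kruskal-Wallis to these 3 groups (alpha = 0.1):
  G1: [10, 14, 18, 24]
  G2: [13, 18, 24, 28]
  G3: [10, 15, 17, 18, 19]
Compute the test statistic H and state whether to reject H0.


Step 1: Combine all N = 13 observations and assign midranks.
sorted (value, group, rank): (10,G1,1.5), (10,G3,1.5), (13,G2,3), (14,G1,4), (15,G3,5), (17,G3,6), (18,G1,8), (18,G2,8), (18,G3,8), (19,G3,10), (24,G1,11.5), (24,G2,11.5), (28,G2,13)
Step 2: Sum ranks within each group.
R_1 = 25 (n_1 = 4)
R_2 = 35.5 (n_2 = 4)
R_3 = 30.5 (n_3 = 5)
Step 3: H = 12/(N(N+1)) * sum(R_i^2/n_i) - 3(N+1)
     = 12/(13*14) * (25^2/4 + 35.5^2/4 + 30.5^2/5) - 3*14
     = 0.065934 * 657.362 - 42
     = 1.342582.
Step 4: Ties present; correction factor C = 1 - 36/(13^3 - 13) = 0.983516. Corrected H = 1.342582 / 0.983516 = 1.365084.
Step 5: Under H0, H ~ chi^2(2); p-value = 0.505331.
Step 6: alpha = 0.1. fail to reject H0.

H = 1.3651, df = 2, p = 0.505331, fail to reject H0.


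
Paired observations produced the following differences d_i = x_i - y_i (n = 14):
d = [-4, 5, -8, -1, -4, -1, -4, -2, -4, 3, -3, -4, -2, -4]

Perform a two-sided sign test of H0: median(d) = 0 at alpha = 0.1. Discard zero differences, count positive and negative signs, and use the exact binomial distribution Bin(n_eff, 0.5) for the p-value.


Step 1: Discard zero differences. Original n = 14; n_eff = number of nonzero differences = 14.
Nonzero differences (with sign): -4, +5, -8, -1, -4, -1, -4, -2, -4, +3, -3, -4, -2, -4
Step 2: Count signs: positive = 2, negative = 12.
Step 3: Under H0: P(positive) = 0.5, so the number of positives S ~ Bin(14, 0.5).
Step 4: Two-sided exact p-value = sum of Bin(14,0.5) probabilities at or below the observed probability = 0.012939.
Step 5: alpha = 0.1. reject H0.

n_eff = 14, pos = 2, neg = 12, p = 0.012939, reject H0.


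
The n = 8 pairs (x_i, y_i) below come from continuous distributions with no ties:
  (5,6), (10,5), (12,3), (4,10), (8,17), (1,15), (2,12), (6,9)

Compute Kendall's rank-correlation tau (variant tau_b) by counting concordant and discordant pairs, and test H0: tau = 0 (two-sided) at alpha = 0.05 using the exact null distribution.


Step 1: Enumerate the 28 unordered pairs (i,j) with i<j and classify each by sign(x_j-x_i) * sign(y_j-y_i).
  (1,2):dx=+5,dy=-1->D; (1,3):dx=+7,dy=-3->D; (1,4):dx=-1,dy=+4->D; (1,5):dx=+3,dy=+11->C
  (1,6):dx=-4,dy=+9->D; (1,7):dx=-3,dy=+6->D; (1,8):dx=+1,dy=+3->C; (2,3):dx=+2,dy=-2->D
  (2,4):dx=-6,dy=+5->D; (2,5):dx=-2,dy=+12->D; (2,6):dx=-9,dy=+10->D; (2,7):dx=-8,dy=+7->D
  (2,8):dx=-4,dy=+4->D; (3,4):dx=-8,dy=+7->D; (3,5):dx=-4,dy=+14->D; (3,6):dx=-11,dy=+12->D
  (3,7):dx=-10,dy=+9->D; (3,8):dx=-6,dy=+6->D; (4,5):dx=+4,dy=+7->C; (4,6):dx=-3,dy=+5->D
  (4,7):dx=-2,dy=+2->D; (4,8):dx=+2,dy=-1->D; (5,6):dx=-7,dy=-2->C; (5,7):dx=-6,dy=-5->C
  (5,8):dx=-2,dy=-8->C; (6,7):dx=+1,dy=-3->D; (6,8):dx=+5,dy=-6->D; (7,8):dx=+4,dy=-3->D
Step 2: C = 6, D = 22, total pairs = 28.
Step 3: tau = (C - D)/(n(n-1)/2) = (6 - 22)/28 = -0.571429.
Step 4: Exact two-sided p-value (enumerate n! = 40320 permutations of y under H0): p = 0.061012.
Step 5: alpha = 0.05. fail to reject H0.

tau_b = -0.5714 (C=6, D=22), p = 0.061012, fail to reject H0.


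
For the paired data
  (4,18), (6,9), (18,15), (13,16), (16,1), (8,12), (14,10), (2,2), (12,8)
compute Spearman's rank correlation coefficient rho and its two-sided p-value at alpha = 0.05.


Step 1: Rank x and y separately (midranks; no ties here).
rank(x): 4->2, 6->3, 18->9, 13->6, 16->8, 8->4, 14->7, 2->1, 12->5
rank(y): 18->9, 9->4, 15->7, 16->8, 1->1, 12->6, 10->5, 2->2, 8->3
Step 2: d_i = R_x(i) - R_y(i); compute d_i^2.
  (2-9)^2=49, (3-4)^2=1, (9-7)^2=4, (6-8)^2=4, (8-1)^2=49, (4-6)^2=4, (7-5)^2=4, (1-2)^2=1, (5-3)^2=4
sum(d^2) = 120.
Step 3: rho = 1 - 6*120 / (9*(9^2 - 1)) = 1 - 720/720 = 0.000000.
Step 4: Under H0, t = rho * sqrt((n-2)/(1-rho^2)) = 0.0000 ~ t(7).
Step 5: Two-sided p-value from the t-distribution with 7 df = 1.000000.
Step 6: alpha = 0.05. fail to reject H0.

rho = 0.0000, p = 1.000000, fail to reject H0 at alpha = 0.05.


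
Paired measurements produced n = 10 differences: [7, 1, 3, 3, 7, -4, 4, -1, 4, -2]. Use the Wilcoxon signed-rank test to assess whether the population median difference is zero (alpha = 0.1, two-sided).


Step 1: Drop any zero differences (none here) and take |d_i|.
|d| = [7, 1, 3, 3, 7, 4, 4, 1, 4, 2]
Step 2: Midrank |d_i| (ties get averaged ranks).
ranks: |7|->9.5, |1|->1.5, |3|->4.5, |3|->4.5, |7|->9.5, |4|->7, |4|->7, |1|->1.5, |4|->7, |2|->3
Step 3: Attach original signs; sum ranks with positive sign and with negative sign.
W+ = 9.5 + 1.5 + 4.5 + 4.5 + 9.5 + 7 + 7 = 43.5
W- = 7 + 1.5 + 3 = 11.5
(Check: W+ + W- = 55 should equal n(n+1)/2 = 55.)
Step 4: Test statistic W = min(W+, W-) = 11.5.
Step 5: Ties in |d|, so use the tie-corrected normal approximation.
        E[W] = n(n+1)/4 = 10*11/4 = 27.5.
        Tie groups: |d|=1 (t=2), |d|=3 (t=2), |d|=4 (t=3), |d|=7 (t=2); sum(t^3 - t) = 42.
        Var[W] = n(n+1)(2n+1)/24 - sum(t^3-t)/48 = 2310/24 - 42/48 = 95.375.
        z = (W - E[W]) / sqrt(Var[W]) = (11.5 - 27.5) / 9.7660 = -1.6383.
        Two-sided p = 2*Phi(z) = 0.101352.
Step 6: alpha = 0.1. fail to reject H0.

W+ = 43.5, W- = 11.5, W = min = 11.5, p = 0.101352, fail to reject H0.


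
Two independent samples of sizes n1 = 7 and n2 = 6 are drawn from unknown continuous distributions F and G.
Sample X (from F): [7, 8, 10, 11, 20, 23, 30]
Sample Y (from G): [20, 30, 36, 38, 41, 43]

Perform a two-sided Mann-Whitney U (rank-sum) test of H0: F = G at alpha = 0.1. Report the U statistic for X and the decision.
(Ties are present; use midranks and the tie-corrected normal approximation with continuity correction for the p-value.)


Step 1: Combine and sort all 13 observations; assign midranks.
sorted (value, group): (7,X), (8,X), (10,X), (11,X), (20,X), (20,Y), (23,X), (30,X), (30,Y), (36,Y), (38,Y), (41,Y), (43,Y)
ranks: 7->1, 8->2, 10->3, 11->4, 20->5.5, 20->5.5, 23->7, 30->8.5, 30->8.5, 36->10, 38->11, 41->12, 43->13
Step 2: Rank sum for X: R1 = 1 + 2 + 3 + 4 + 5.5 + 7 + 8.5 = 31.
Step 3: U_X = R1 - n1(n1+1)/2 = 31 - 7*8/2 = 31 - 28 = 3.
       U_Y = n1*n2 - U_X = 42 - 3 = 39.
Step 4: Ties are present, so use the tie-corrected normal approximation (with continuity correction) for the p-value.
Step 5: p-value = 0.012180; compare to alpha = 0.1. reject H0.

U_X = 3, p = 0.012180, reject H0 at alpha = 0.1.


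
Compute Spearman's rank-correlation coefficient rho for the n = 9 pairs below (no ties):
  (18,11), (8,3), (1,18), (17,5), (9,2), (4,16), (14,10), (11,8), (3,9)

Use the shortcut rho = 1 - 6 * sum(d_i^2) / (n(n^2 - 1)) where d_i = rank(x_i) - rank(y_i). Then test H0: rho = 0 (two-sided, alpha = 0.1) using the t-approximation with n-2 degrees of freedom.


Step 1: Rank x and y separately (midranks; no ties here).
rank(x): 18->9, 8->4, 1->1, 17->8, 9->5, 4->3, 14->7, 11->6, 3->2
rank(y): 11->7, 3->2, 18->9, 5->3, 2->1, 16->8, 10->6, 8->4, 9->5
Step 2: d_i = R_x(i) - R_y(i); compute d_i^2.
  (9-7)^2=4, (4-2)^2=4, (1-9)^2=64, (8-3)^2=25, (5-1)^2=16, (3-8)^2=25, (7-6)^2=1, (6-4)^2=4, (2-5)^2=9
sum(d^2) = 152.
Step 3: rho = 1 - 6*152 / (9*(9^2 - 1)) = 1 - 912/720 = -0.266667.
Step 4: Under H0, t = rho * sqrt((n-2)/(1-rho^2)) = -0.7320 ~ t(7).
Step 5: Two-sided p-value from the t-distribution with 7 df = 0.487922.
Step 6: alpha = 0.1. fail to reject H0.

rho = -0.2667, p = 0.487922, fail to reject H0 at alpha = 0.1.


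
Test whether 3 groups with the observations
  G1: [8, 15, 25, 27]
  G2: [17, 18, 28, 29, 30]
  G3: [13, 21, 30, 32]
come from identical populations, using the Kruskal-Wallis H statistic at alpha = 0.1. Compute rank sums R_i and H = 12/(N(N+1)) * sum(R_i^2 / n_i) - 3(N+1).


Step 1: Combine all N = 13 observations and assign midranks.
sorted (value, group, rank): (8,G1,1), (13,G3,2), (15,G1,3), (17,G2,4), (18,G2,5), (21,G3,6), (25,G1,7), (27,G1,8), (28,G2,9), (29,G2,10), (30,G2,11.5), (30,G3,11.5), (32,G3,13)
Step 2: Sum ranks within each group.
R_1 = 19 (n_1 = 4)
R_2 = 39.5 (n_2 = 5)
R_3 = 32.5 (n_3 = 4)
Step 3: H = 12/(N(N+1)) * sum(R_i^2/n_i) - 3(N+1)
     = 12/(13*14) * (19^2/4 + 39.5^2/5 + 32.5^2/4) - 3*14
     = 0.065934 * 666.362 - 42
     = 1.935989.
Step 4: Ties present; correction factor C = 1 - 6/(13^3 - 13) = 0.997253. Corrected H = 1.935989 / 0.997253 = 1.941322.
Step 5: Under H0, H ~ chi^2(2); p-value = 0.378832.
Step 6: alpha = 0.1. fail to reject H0.

H = 1.9413, df = 2, p = 0.378832, fail to reject H0.


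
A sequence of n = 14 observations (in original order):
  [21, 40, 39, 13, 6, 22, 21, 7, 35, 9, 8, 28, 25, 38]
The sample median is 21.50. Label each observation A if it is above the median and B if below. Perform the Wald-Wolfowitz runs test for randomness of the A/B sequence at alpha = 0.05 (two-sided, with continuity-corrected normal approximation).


Step 1: Compute median = 21.50; label A = above, B = below.
Labels in order: BAABBABBABBAAA  (n_A = 7, n_B = 7)
Step 2: Count runs R = 8.
Step 3: Under H0 (random ordering), E[R] = 2*n_A*n_B/(n_A+n_B) + 1 = 2*7*7/14 + 1 = 8.0000.
        Var[R] = 2*n_A*n_B*(2*n_A*n_B - n_A - n_B) / ((n_A+n_B)^2 * (n_A+n_B-1)) = 8232/2548 = 3.2308.
        SD[R] = 1.7974.
Step 4: R = E[R], so z = 0 with no continuity correction.
Step 5: Two-sided p-value via normal approximation = 2*(1 - Phi(|z|)) = 1.000000.
Step 6: alpha = 0.05. fail to reject H0.

R = 8, z = 0.0000, p = 1.000000, fail to reject H0.


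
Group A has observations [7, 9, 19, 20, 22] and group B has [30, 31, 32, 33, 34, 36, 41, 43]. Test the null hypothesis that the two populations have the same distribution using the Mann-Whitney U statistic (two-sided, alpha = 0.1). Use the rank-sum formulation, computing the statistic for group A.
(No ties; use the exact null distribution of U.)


Step 1: Combine and sort all 13 observations; assign midranks.
sorted (value, group): (7,X), (9,X), (19,X), (20,X), (22,X), (30,Y), (31,Y), (32,Y), (33,Y), (34,Y), (36,Y), (41,Y), (43,Y)
ranks: 7->1, 9->2, 19->3, 20->4, 22->5, 30->6, 31->7, 32->8, 33->9, 34->10, 36->11, 41->12, 43->13
Step 2: Rank sum for X: R1 = 1 + 2 + 3 + 4 + 5 = 15.
Step 3: U_X = R1 - n1(n1+1)/2 = 15 - 5*6/2 = 15 - 15 = 0.
       U_Y = n1*n2 - U_X = 40 - 0 = 40.
Step 4: No ties, so the exact null distribution of U (based on enumerating the C(13,5) = 1287 equally likely rank assignments) gives the two-sided p-value.
Step 5: p-value = 0.001554; compare to alpha = 0.1. reject H0.

U_X = 0, p = 0.001554, reject H0 at alpha = 0.1.


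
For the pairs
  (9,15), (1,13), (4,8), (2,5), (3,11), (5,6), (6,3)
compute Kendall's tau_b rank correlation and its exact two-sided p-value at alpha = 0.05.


Step 1: Enumerate the 21 unordered pairs (i,j) with i<j and classify each by sign(x_j-x_i) * sign(y_j-y_i).
  (1,2):dx=-8,dy=-2->C; (1,3):dx=-5,dy=-7->C; (1,4):dx=-7,dy=-10->C; (1,5):dx=-6,dy=-4->C
  (1,6):dx=-4,dy=-9->C; (1,7):dx=-3,dy=-12->C; (2,3):dx=+3,dy=-5->D; (2,4):dx=+1,dy=-8->D
  (2,5):dx=+2,dy=-2->D; (2,6):dx=+4,dy=-7->D; (2,7):dx=+5,dy=-10->D; (3,4):dx=-2,dy=-3->C
  (3,5):dx=-1,dy=+3->D; (3,6):dx=+1,dy=-2->D; (3,7):dx=+2,dy=-5->D; (4,5):dx=+1,dy=+6->C
  (4,6):dx=+3,dy=+1->C; (4,7):dx=+4,dy=-2->D; (5,6):dx=+2,dy=-5->D; (5,7):dx=+3,dy=-8->D
  (6,7):dx=+1,dy=-3->D
Step 2: C = 9, D = 12, total pairs = 21.
Step 3: tau = (C - D)/(n(n-1)/2) = (9 - 12)/21 = -0.142857.
Step 4: Exact two-sided p-value (enumerate n! = 5040 permutations of y under H0): p = 0.772619.
Step 5: alpha = 0.05. fail to reject H0.

tau_b = -0.1429 (C=9, D=12), p = 0.772619, fail to reject H0.


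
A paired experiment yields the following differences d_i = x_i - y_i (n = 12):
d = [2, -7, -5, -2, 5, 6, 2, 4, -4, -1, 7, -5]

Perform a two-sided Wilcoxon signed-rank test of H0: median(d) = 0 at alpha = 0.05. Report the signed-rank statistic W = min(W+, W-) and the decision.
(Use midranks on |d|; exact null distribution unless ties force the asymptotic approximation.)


Step 1: Drop any zero differences (none here) and take |d_i|.
|d| = [2, 7, 5, 2, 5, 6, 2, 4, 4, 1, 7, 5]
Step 2: Midrank |d_i| (ties get averaged ranks).
ranks: |2|->3, |7|->11.5, |5|->8, |2|->3, |5|->8, |6|->10, |2|->3, |4|->5.5, |4|->5.5, |1|->1, |7|->11.5, |5|->8
Step 3: Attach original signs; sum ranks with positive sign and with negative sign.
W+ = 3 + 8 + 10 + 3 + 5.5 + 11.5 = 41
W- = 11.5 + 8 + 3 + 5.5 + 1 + 8 = 37
(Check: W+ + W- = 78 should equal n(n+1)/2 = 78.)
Step 4: Test statistic W = min(W+, W-) = 37.
Step 5: Ties in |d|, so use the tie-corrected normal approximation.
        E[W] = n(n+1)/4 = 12*13/4 = 39.
        Tie groups: |d|=2 (t=3), |d|=4 (t=2), |d|=5 (t=3), |d|=7 (t=2); sum(t^3 - t) = 60.
        Var[W] = n(n+1)(2n+1)/24 - sum(t^3-t)/48 = 3900/24 - 60/48 = 161.25.
        z = (W - E[W]) / sqrt(Var[W]) = (37 - 39) / 12.6984 = -0.1575.
        Two-sided p = 2*Phi(z) = 0.874851.
Step 6: alpha = 0.05. fail to reject H0.

W+ = 41, W- = 37, W = min = 37, p = 0.874851, fail to reject H0.


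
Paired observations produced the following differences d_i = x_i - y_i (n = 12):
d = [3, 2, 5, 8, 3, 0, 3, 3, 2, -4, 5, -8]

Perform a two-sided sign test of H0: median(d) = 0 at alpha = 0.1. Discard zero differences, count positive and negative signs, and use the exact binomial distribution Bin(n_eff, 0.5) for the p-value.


Step 1: Discard zero differences. Original n = 12; n_eff = number of nonzero differences = 11.
Nonzero differences (with sign): +3, +2, +5, +8, +3, +3, +3, +2, -4, +5, -8
Step 2: Count signs: positive = 9, negative = 2.
Step 3: Under H0: P(positive) = 0.5, so the number of positives S ~ Bin(11, 0.5).
Step 4: Two-sided exact p-value = sum of Bin(11,0.5) probabilities at or below the observed probability = 0.065430.
Step 5: alpha = 0.1. reject H0.

n_eff = 11, pos = 9, neg = 2, p = 0.065430, reject H0.


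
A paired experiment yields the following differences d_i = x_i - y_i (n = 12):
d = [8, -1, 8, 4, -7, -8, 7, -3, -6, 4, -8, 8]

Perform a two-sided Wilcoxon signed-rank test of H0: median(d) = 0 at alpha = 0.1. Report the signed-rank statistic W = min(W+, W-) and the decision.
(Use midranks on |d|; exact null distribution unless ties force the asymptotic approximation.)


Step 1: Drop any zero differences (none here) and take |d_i|.
|d| = [8, 1, 8, 4, 7, 8, 7, 3, 6, 4, 8, 8]
Step 2: Midrank |d_i| (ties get averaged ranks).
ranks: |8|->10, |1|->1, |8|->10, |4|->3.5, |7|->6.5, |8|->10, |7|->6.5, |3|->2, |6|->5, |4|->3.5, |8|->10, |8|->10
Step 3: Attach original signs; sum ranks with positive sign and with negative sign.
W+ = 10 + 10 + 3.5 + 6.5 + 3.5 + 10 = 43.5
W- = 1 + 6.5 + 10 + 2 + 5 + 10 = 34.5
(Check: W+ + W- = 78 should equal n(n+1)/2 = 78.)
Step 4: Test statistic W = min(W+, W-) = 34.5.
Step 5: Ties in |d|, so use the tie-corrected normal approximation.
        E[W] = n(n+1)/4 = 12*13/4 = 39.
        Tie groups: |d|=4 (t=2), |d|=7 (t=2), |d|=8 (t=5); sum(t^3 - t) = 132.
        Var[W] = n(n+1)(2n+1)/24 - sum(t^3-t)/48 = 3900/24 - 132/48 = 159.75.
        z = (W - E[W]) / sqrt(Var[W]) = (34.5 - 39) / 12.6392 = -0.3560.
        Two-sided p = 2*Phi(z) = 0.721815.
Step 6: alpha = 0.1. fail to reject H0.

W+ = 43.5, W- = 34.5, W = min = 34.5, p = 0.721815, fail to reject H0.


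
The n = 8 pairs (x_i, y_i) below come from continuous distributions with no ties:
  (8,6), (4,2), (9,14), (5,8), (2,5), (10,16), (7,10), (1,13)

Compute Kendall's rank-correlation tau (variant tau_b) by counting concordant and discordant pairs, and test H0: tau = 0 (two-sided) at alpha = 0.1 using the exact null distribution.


Step 1: Enumerate the 28 unordered pairs (i,j) with i<j and classify each by sign(x_j-x_i) * sign(y_j-y_i).
  (1,2):dx=-4,dy=-4->C; (1,3):dx=+1,dy=+8->C; (1,4):dx=-3,dy=+2->D; (1,5):dx=-6,dy=-1->C
  (1,6):dx=+2,dy=+10->C; (1,7):dx=-1,dy=+4->D; (1,8):dx=-7,dy=+7->D; (2,3):dx=+5,dy=+12->C
  (2,4):dx=+1,dy=+6->C; (2,5):dx=-2,dy=+3->D; (2,6):dx=+6,dy=+14->C; (2,7):dx=+3,dy=+8->C
  (2,8):dx=-3,dy=+11->D; (3,4):dx=-4,dy=-6->C; (3,5):dx=-7,dy=-9->C; (3,6):dx=+1,dy=+2->C
  (3,7):dx=-2,dy=-4->C; (3,8):dx=-8,dy=-1->C; (4,5):dx=-3,dy=-3->C; (4,6):dx=+5,dy=+8->C
  (4,7):dx=+2,dy=+2->C; (4,8):dx=-4,dy=+5->D; (5,6):dx=+8,dy=+11->C; (5,7):dx=+5,dy=+5->C
  (5,8):dx=-1,dy=+8->D; (6,7):dx=-3,dy=-6->C; (6,8):dx=-9,dy=-3->C; (7,8):dx=-6,dy=+3->D
Step 2: C = 20, D = 8, total pairs = 28.
Step 3: tau = (C - D)/(n(n-1)/2) = (20 - 8)/28 = 0.428571.
Step 4: Exact two-sided p-value (enumerate n! = 40320 permutations of y under H0): p = 0.178869.
Step 5: alpha = 0.1. fail to reject H0.

tau_b = 0.4286 (C=20, D=8), p = 0.178869, fail to reject H0.


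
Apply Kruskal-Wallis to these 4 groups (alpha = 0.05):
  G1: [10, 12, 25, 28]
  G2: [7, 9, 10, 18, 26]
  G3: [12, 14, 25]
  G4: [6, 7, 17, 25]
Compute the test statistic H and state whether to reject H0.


Step 1: Combine all N = 16 observations and assign midranks.
sorted (value, group, rank): (6,G4,1), (7,G2,2.5), (7,G4,2.5), (9,G2,4), (10,G1,5.5), (10,G2,5.5), (12,G1,7.5), (12,G3,7.5), (14,G3,9), (17,G4,10), (18,G2,11), (25,G1,13), (25,G3,13), (25,G4,13), (26,G2,15), (28,G1,16)
Step 2: Sum ranks within each group.
R_1 = 42 (n_1 = 4)
R_2 = 38 (n_2 = 5)
R_3 = 29.5 (n_3 = 3)
R_4 = 26.5 (n_4 = 4)
Step 3: H = 12/(N(N+1)) * sum(R_i^2/n_i) - 3(N+1)
     = 12/(16*17) * (42^2/4 + 38^2/5 + 29.5^2/3 + 26.5^2/4) - 3*17
     = 0.044118 * 1195.45 - 51
     = 1.740257.
Step 4: Ties present; correction factor C = 1 - 42/(16^3 - 16) = 0.989706. Corrected H = 1.740257 / 0.989706 = 1.758358.
Step 5: Under H0, H ~ chi^2(3); p-value = 0.624038.
Step 6: alpha = 0.05. fail to reject H0.

H = 1.7584, df = 3, p = 0.624038, fail to reject H0.


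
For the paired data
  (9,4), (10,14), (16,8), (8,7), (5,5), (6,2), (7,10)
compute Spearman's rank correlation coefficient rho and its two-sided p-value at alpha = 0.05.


Step 1: Rank x and y separately (midranks; no ties here).
rank(x): 9->5, 10->6, 16->7, 8->4, 5->1, 6->2, 7->3
rank(y): 4->2, 14->7, 8->5, 7->4, 5->3, 2->1, 10->6
Step 2: d_i = R_x(i) - R_y(i); compute d_i^2.
  (5-2)^2=9, (6-7)^2=1, (7-5)^2=4, (4-4)^2=0, (1-3)^2=4, (2-1)^2=1, (3-6)^2=9
sum(d^2) = 28.
Step 3: rho = 1 - 6*28 / (7*(7^2 - 1)) = 1 - 168/336 = 0.500000.
Step 4: Under H0, t = rho * sqrt((n-2)/(1-rho^2)) = 1.2910 ~ t(5).
Step 5: Two-sided p-value from the t-distribution with 5 df = 0.253170.
Step 6: alpha = 0.05. fail to reject H0.

rho = 0.5000, p = 0.253170, fail to reject H0 at alpha = 0.05.


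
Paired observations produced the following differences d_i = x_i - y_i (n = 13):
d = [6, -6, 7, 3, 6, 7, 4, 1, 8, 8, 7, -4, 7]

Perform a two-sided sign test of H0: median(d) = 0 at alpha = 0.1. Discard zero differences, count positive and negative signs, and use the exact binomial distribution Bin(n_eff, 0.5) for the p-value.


Step 1: Discard zero differences. Original n = 13; n_eff = number of nonzero differences = 13.
Nonzero differences (with sign): +6, -6, +7, +3, +6, +7, +4, +1, +8, +8, +7, -4, +7
Step 2: Count signs: positive = 11, negative = 2.
Step 3: Under H0: P(positive) = 0.5, so the number of positives S ~ Bin(13, 0.5).
Step 4: Two-sided exact p-value = sum of Bin(13,0.5) probabilities at or below the observed probability = 0.022461.
Step 5: alpha = 0.1. reject H0.

n_eff = 13, pos = 11, neg = 2, p = 0.022461, reject H0.


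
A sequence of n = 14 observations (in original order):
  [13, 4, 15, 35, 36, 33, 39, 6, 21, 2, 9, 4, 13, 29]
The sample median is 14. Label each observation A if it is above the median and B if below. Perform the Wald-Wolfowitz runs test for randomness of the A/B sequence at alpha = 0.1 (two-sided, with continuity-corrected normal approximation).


Step 1: Compute median = 14; label A = above, B = below.
Labels in order: BBAAAAABABBBBA  (n_A = 7, n_B = 7)
Step 2: Count runs R = 6.
Step 3: Under H0 (random ordering), E[R] = 2*n_A*n_B/(n_A+n_B) + 1 = 2*7*7/14 + 1 = 8.0000.
        Var[R] = 2*n_A*n_B*(2*n_A*n_B - n_A - n_B) / ((n_A+n_B)^2 * (n_A+n_B-1)) = 8232/2548 = 3.2308.
        SD[R] = 1.7974.
Step 4: Continuity-corrected z = (R + 0.5 - E[R]) / SD[R] = (6 + 0.5 - 8.0000) / 1.7974 = -0.8345.
Step 5: Two-sided p-value via normal approximation = 2*(1 - Phi(|z|)) = 0.403986.
Step 6: alpha = 0.1. fail to reject H0.

R = 6, z = -0.8345, p = 0.403986, fail to reject H0.


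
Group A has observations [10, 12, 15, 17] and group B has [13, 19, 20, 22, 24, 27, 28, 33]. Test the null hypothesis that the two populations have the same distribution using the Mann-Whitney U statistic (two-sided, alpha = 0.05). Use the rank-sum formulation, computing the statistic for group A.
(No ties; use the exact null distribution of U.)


Step 1: Combine and sort all 12 observations; assign midranks.
sorted (value, group): (10,X), (12,X), (13,Y), (15,X), (17,X), (19,Y), (20,Y), (22,Y), (24,Y), (27,Y), (28,Y), (33,Y)
ranks: 10->1, 12->2, 13->3, 15->4, 17->5, 19->6, 20->7, 22->8, 24->9, 27->10, 28->11, 33->12
Step 2: Rank sum for X: R1 = 1 + 2 + 4 + 5 = 12.
Step 3: U_X = R1 - n1(n1+1)/2 = 12 - 4*5/2 = 12 - 10 = 2.
       U_Y = n1*n2 - U_X = 32 - 2 = 30.
Step 4: No ties, so the exact null distribution of U (based on enumerating the C(12,4) = 495 equally likely rank assignments) gives the two-sided p-value.
Step 5: p-value = 0.016162; compare to alpha = 0.05. reject H0.

U_X = 2, p = 0.016162, reject H0 at alpha = 0.05.


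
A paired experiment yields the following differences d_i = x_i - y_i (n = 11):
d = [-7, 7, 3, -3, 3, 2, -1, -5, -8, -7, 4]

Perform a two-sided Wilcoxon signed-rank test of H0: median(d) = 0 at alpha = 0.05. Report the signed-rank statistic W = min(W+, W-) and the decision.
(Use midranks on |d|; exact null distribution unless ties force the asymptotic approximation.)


Step 1: Drop any zero differences (none here) and take |d_i|.
|d| = [7, 7, 3, 3, 3, 2, 1, 5, 8, 7, 4]
Step 2: Midrank |d_i| (ties get averaged ranks).
ranks: |7|->9, |7|->9, |3|->4, |3|->4, |3|->4, |2|->2, |1|->1, |5|->7, |8|->11, |7|->9, |4|->6
Step 3: Attach original signs; sum ranks with positive sign and with negative sign.
W+ = 9 + 4 + 4 + 2 + 6 = 25
W- = 9 + 4 + 1 + 7 + 11 + 9 = 41
(Check: W+ + W- = 66 should equal n(n+1)/2 = 66.)
Step 4: Test statistic W = min(W+, W-) = 25.
Step 5: Ties in |d|, so use the tie-corrected normal approximation.
        E[W] = n(n+1)/4 = 11*12/4 = 33.
        Tie groups: |d|=3 (t=3), |d|=7 (t=3); sum(t^3 - t) = 48.
        Var[W] = n(n+1)(2n+1)/24 - sum(t^3-t)/48 = 3036/24 - 48/48 = 125.5.
        z = (W - E[W]) / sqrt(Var[W]) = (25 - 33) / 11.2027 = -0.7141.
        Two-sided p = 2*Phi(z) = 0.475156.
Step 6: alpha = 0.05. fail to reject H0.

W+ = 25, W- = 41, W = min = 25, p = 0.475156, fail to reject H0.


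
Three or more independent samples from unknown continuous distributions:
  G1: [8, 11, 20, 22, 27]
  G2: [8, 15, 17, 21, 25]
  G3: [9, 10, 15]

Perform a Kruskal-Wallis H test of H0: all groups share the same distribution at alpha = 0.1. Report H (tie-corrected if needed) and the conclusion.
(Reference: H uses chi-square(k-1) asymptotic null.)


Step 1: Combine all N = 13 observations and assign midranks.
sorted (value, group, rank): (8,G1,1.5), (8,G2,1.5), (9,G3,3), (10,G3,4), (11,G1,5), (15,G2,6.5), (15,G3,6.5), (17,G2,8), (20,G1,9), (21,G2,10), (22,G1,11), (25,G2,12), (27,G1,13)
Step 2: Sum ranks within each group.
R_1 = 39.5 (n_1 = 5)
R_2 = 38 (n_2 = 5)
R_3 = 13.5 (n_3 = 3)
Step 3: H = 12/(N(N+1)) * sum(R_i^2/n_i) - 3(N+1)
     = 12/(13*14) * (39.5^2/5 + 38^2/5 + 13.5^2/3) - 3*14
     = 0.065934 * 661.6 - 42
     = 1.621978.
Step 4: Ties present; correction factor C = 1 - 12/(13^3 - 13) = 0.994505. Corrected H = 1.621978 / 0.994505 = 1.630939.
Step 5: Under H0, H ~ chi^2(2); p-value = 0.442432.
Step 6: alpha = 0.1. fail to reject H0.

H = 1.6309, df = 2, p = 0.442432, fail to reject H0.


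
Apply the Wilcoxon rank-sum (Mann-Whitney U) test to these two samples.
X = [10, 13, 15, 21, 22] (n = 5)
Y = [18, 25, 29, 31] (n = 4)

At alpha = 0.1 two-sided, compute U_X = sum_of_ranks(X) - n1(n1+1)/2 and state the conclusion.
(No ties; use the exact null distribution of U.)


Step 1: Combine and sort all 9 observations; assign midranks.
sorted (value, group): (10,X), (13,X), (15,X), (18,Y), (21,X), (22,X), (25,Y), (29,Y), (31,Y)
ranks: 10->1, 13->2, 15->3, 18->4, 21->5, 22->6, 25->7, 29->8, 31->9
Step 2: Rank sum for X: R1 = 1 + 2 + 3 + 5 + 6 = 17.
Step 3: U_X = R1 - n1(n1+1)/2 = 17 - 5*6/2 = 17 - 15 = 2.
       U_Y = n1*n2 - U_X = 20 - 2 = 18.
Step 4: No ties, so the exact null distribution of U (based on enumerating the C(9,5) = 126 equally likely rank assignments) gives the two-sided p-value.
Step 5: p-value = 0.063492; compare to alpha = 0.1. reject H0.

U_X = 2, p = 0.063492, reject H0 at alpha = 0.1.


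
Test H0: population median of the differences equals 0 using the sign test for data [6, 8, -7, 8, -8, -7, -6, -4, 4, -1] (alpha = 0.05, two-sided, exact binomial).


Step 1: Discard zero differences. Original n = 10; n_eff = number of nonzero differences = 10.
Nonzero differences (with sign): +6, +8, -7, +8, -8, -7, -6, -4, +4, -1
Step 2: Count signs: positive = 4, negative = 6.
Step 3: Under H0: P(positive) = 0.5, so the number of positives S ~ Bin(10, 0.5).
Step 4: Two-sided exact p-value = sum of Bin(10,0.5) probabilities at or below the observed probability = 0.753906.
Step 5: alpha = 0.05. fail to reject H0.

n_eff = 10, pos = 4, neg = 6, p = 0.753906, fail to reject H0.


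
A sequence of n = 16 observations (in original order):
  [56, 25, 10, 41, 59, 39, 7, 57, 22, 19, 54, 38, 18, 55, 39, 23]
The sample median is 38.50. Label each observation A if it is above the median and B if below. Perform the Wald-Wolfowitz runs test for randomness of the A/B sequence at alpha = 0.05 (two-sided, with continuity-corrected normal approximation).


Step 1: Compute median = 38.50; label A = above, B = below.
Labels in order: ABBAAABABBABBAAB  (n_A = 8, n_B = 8)
Step 2: Count runs R = 10.
Step 3: Under H0 (random ordering), E[R] = 2*n_A*n_B/(n_A+n_B) + 1 = 2*8*8/16 + 1 = 9.0000.
        Var[R] = 2*n_A*n_B*(2*n_A*n_B - n_A - n_B) / ((n_A+n_B)^2 * (n_A+n_B-1)) = 14336/3840 = 3.7333.
        SD[R] = 1.9322.
Step 4: Continuity-corrected z = (R - 0.5 - E[R]) / SD[R] = (10 - 0.5 - 9.0000) / 1.9322 = 0.2588.
Step 5: Two-sided p-value via normal approximation = 2*(1 - Phi(|z|)) = 0.795809.
Step 6: alpha = 0.05. fail to reject H0.

R = 10, z = 0.2588, p = 0.795809, fail to reject H0.


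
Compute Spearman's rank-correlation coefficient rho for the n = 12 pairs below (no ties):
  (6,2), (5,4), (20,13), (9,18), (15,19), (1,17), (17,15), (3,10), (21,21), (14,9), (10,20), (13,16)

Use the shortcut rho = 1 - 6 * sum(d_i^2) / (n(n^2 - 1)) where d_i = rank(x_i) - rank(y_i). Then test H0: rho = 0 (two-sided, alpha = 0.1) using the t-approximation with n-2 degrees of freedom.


Step 1: Rank x and y separately (midranks; no ties here).
rank(x): 6->4, 5->3, 20->11, 9->5, 15->9, 1->1, 17->10, 3->2, 21->12, 14->8, 10->6, 13->7
rank(y): 2->1, 4->2, 13->5, 18->9, 19->10, 17->8, 15->6, 10->4, 21->12, 9->3, 20->11, 16->7
Step 2: d_i = R_x(i) - R_y(i); compute d_i^2.
  (4-1)^2=9, (3-2)^2=1, (11-5)^2=36, (5-9)^2=16, (9-10)^2=1, (1-8)^2=49, (10-6)^2=16, (2-4)^2=4, (12-12)^2=0, (8-3)^2=25, (6-11)^2=25, (7-7)^2=0
sum(d^2) = 182.
Step 3: rho = 1 - 6*182 / (12*(12^2 - 1)) = 1 - 1092/1716 = 0.363636.
Step 4: Under H0, t = rho * sqrt((n-2)/(1-rho^2)) = 1.2344 ~ t(10).
Step 5: Two-sided p-value from the t-distribution with 10 df = 0.245265.
Step 6: alpha = 0.1. fail to reject H0.

rho = 0.3636, p = 0.245265, fail to reject H0 at alpha = 0.1.


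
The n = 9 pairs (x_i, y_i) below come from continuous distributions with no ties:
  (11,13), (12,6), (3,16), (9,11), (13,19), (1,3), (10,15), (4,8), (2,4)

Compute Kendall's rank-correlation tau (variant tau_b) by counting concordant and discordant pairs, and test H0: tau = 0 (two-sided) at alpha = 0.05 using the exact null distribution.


Step 1: Enumerate the 36 unordered pairs (i,j) with i<j and classify each by sign(x_j-x_i) * sign(y_j-y_i).
  (1,2):dx=+1,dy=-7->D; (1,3):dx=-8,dy=+3->D; (1,4):dx=-2,dy=-2->C; (1,5):dx=+2,dy=+6->C
  (1,6):dx=-10,dy=-10->C; (1,7):dx=-1,dy=+2->D; (1,8):dx=-7,dy=-5->C; (1,9):dx=-9,dy=-9->C
  (2,3):dx=-9,dy=+10->D; (2,4):dx=-3,dy=+5->D; (2,5):dx=+1,dy=+13->C; (2,6):dx=-11,dy=-3->C
  (2,7):dx=-2,dy=+9->D; (2,8):dx=-8,dy=+2->D; (2,9):dx=-10,dy=-2->C; (3,4):dx=+6,dy=-5->D
  (3,5):dx=+10,dy=+3->C; (3,6):dx=-2,dy=-13->C; (3,7):dx=+7,dy=-1->D; (3,8):dx=+1,dy=-8->D
  (3,9):dx=-1,dy=-12->C; (4,5):dx=+4,dy=+8->C; (4,6):dx=-8,dy=-8->C; (4,7):dx=+1,dy=+4->C
  (4,8):dx=-5,dy=-3->C; (4,9):dx=-7,dy=-7->C; (5,6):dx=-12,dy=-16->C; (5,7):dx=-3,dy=-4->C
  (5,8):dx=-9,dy=-11->C; (5,9):dx=-11,dy=-15->C; (6,7):dx=+9,dy=+12->C; (6,8):dx=+3,dy=+5->C
  (6,9):dx=+1,dy=+1->C; (7,8):dx=-6,dy=-7->C; (7,9):dx=-8,dy=-11->C; (8,9):dx=-2,dy=-4->C
Step 2: C = 26, D = 10, total pairs = 36.
Step 3: tau = (C - D)/(n(n-1)/2) = (26 - 10)/36 = 0.444444.
Step 4: Exact two-sided p-value (enumerate n! = 362880 permutations of y under H0): p = 0.119439.
Step 5: alpha = 0.05. fail to reject H0.

tau_b = 0.4444 (C=26, D=10), p = 0.119439, fail to reject H0.


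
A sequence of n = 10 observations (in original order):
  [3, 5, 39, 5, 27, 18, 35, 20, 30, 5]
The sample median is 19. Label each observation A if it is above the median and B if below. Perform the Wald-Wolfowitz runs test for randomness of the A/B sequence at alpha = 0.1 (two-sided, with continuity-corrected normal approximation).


Step 1: Compute median = 19; label A = above, B = below.
Labels in order: BBABABAAAB  (n_A = 5, n_B = 5)
Step 2: Count runs R = 7.
Step 3: Under H0 (random ordering), E[R] = 2*n_A*n_B/(n_A+n_B) + 1 = 2*5*5/10 + 1 = 6.0000.
        Var[R] = 2*n_A*n_B*(2*n_A*n_B - n_A - n_B) / ((n_A+n_B)^2 * (n_A+n_B-1)) = 2000/900 = 2.2222.
        SD[R] = 1.4907.
Step 4: Continuity-corrected z = (R - 0.5 - E[R]) / SD[R] = (7 - 0.5 - 6.0000) / 1.4907 = 0.3354.
Step 5: Two-sided p-value via normal approximation = 2*(1 - Phi(|z|)) = 0.737316.
Step 6: alpha = 0.1. fail to reject H0.

R = 7, z = 0.3354, p = 0.737316, fail to reject H0.


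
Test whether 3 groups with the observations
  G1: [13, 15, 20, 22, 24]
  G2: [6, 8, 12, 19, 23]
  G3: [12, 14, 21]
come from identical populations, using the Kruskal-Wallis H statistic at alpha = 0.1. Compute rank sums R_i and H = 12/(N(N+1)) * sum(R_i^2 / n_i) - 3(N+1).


Step 1: Combine all N = 13 observations and assign midranks.
sorted (value, group, rank): (6,G2,1), (8,G2,2), (12,G2,3.5), (12,G3,3.5), (13,G1,5), (14,G3,6), (15,G1,7), (19,G2,8), (20,G1,9), (21,G3,10), (22,G1,11), (23,G2,12), (24,G1,13)
Step 2: Sum ranks within each group.
R_1 = 45 (n_1 = 5)
R_2 = 26.5 (n_2 = 5)
R_3 = 19.5 (n_3 = 3)
Step 3: H = 12/(N(N+1)) * sum(R_i^2/n_i) - 3(N+1)
     = 12/(13*14) * (45^2/5 + 26.5^2/5 + 19.5^2/3) - 3*14
     = 0.065934 * 672.2 - 42
     = 2.320879.
Step 4: Ties present; correction factor C = 1 - 6/(13^3 - 13) = 0.997253. Corrected H = 2.320879 / 0.997253 = 2.327273.
Step 5: Under H0, H ~ chi^2(2); p-value = 0.312348.
Step 6: alpha = 0.1. fail to reject H0.

H = 2.3273, df = 2, p = 0.312348, fail to reject H0.


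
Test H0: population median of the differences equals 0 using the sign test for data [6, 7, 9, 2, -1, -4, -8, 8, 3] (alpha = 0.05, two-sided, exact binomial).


Step 1: Discard zero differences. Original n = 9; n_eff = number of nonzero differences = 9.
Nonzero differences (with sign): +6, +7, +9, +2, -1, -4, -8, +8, +3
Step 2: Count signs: positive = 6, negative = 3.
Step 3: Under H0: P(positive) = 0.5, so the number of positives S ~ Bin(9, 0.5).
Step 4: Two-sided exact p-value = sum of Bin(9,0.5) probabilities at or below the observed probability = 0.507812.
Step 5: alpha = 0.05. fail to reject H0.

n_eff = 9, pos = 6, neg = 3, p = 0.507812, fail to reject H0.


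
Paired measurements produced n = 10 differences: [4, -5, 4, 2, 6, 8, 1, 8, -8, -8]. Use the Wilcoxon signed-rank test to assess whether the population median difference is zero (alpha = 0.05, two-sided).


Step 1: Drop any zero differences (none here) and take |d_i|.
|d| = [4, 5, 4, 2, 6, 8, 1, 8, 8, 8]
Step 2: Midrank |d_i| (ties get averaged ranks).
ranks: |4|->3.5, |5|->5, |4|->3.5, |2|->2, |6|->6, |8|->8.5, |1|->1, |8|->8.5, |8|->8.5, |8|->8.5
Step 3: Attach original signs; sum ranks with positive sign and with negative sign.
W+ = 3.5 + 3.5 + 2 + 6 + 8.5 + 1 + 8.5 = 33
W- = 5 + 8.5 + 8.5 = 22
(Check: W+ + W- = 55 should equal n(n+1)/2 = 55.)
Step 4: Test statistic W = min(W+, W-) = 22.
Step 5: Ties in |d|, so use the tie-corrected normal approximation.
        E[W] = n(n+1)/4 = 10*11/4 = 27.5.
        Tie groups: |d|=4 (t=2), |d|=8 (t=4); sum(t^3 - t) = 66.
        Var[W] = n(n+1)(2n+1)/24 - sum(t^3-t)/48 = 2310/24 - 66/48 = 94.875.
        z = (W - E[W]) / sqrt(Var[W]) = (22 - 27.5) / 9.7404 = -0.5647.
        Two-sided p = 2*Phi(z) = 0.572305.
Step 6: alpha = 0.05. fail to reject H0.

W+ = 33, W- = 22, W = min = 22, p = 0.572305, fail to reject H0.


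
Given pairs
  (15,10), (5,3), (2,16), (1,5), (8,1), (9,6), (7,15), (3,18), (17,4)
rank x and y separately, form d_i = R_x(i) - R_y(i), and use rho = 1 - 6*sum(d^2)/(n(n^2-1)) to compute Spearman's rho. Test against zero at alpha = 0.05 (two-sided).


Step 1: Rank x and y separately (midranks; no ties here).
rank(x): 15->8, 5->4, 2->2, 1->1, 8->6, 9->7, 7->5, 3->3, 17->9
rank(y): 10->6, 3->2, 16->8, 5->4, 1->1, 6->5, 15->7, 18->9, 4->3
Step 2: d_i = R_x(i) - R_y(i); compute d_i^2.
  (8-6)^2=4, (4-2)^2=4, (2-8)^2=36, (1-4)^2=9, (6-1)^2=25, (7-5)^2=4, (5-7)^2=4, (3-9)^2=36, (9-3)^2=36
sum(d^2) = 158.
Step 3: rho = 1 - 6*158 / (9*(9^2 - 1)) = 1 - 948/720 = -0.316667.
Step 4: Under H0, t = rho * sqrt((n-2)/(1-rho^2)) = -0.8833 ~ t(7).
Step 5: Two-sided p-value from the t-distribution with 7 df = 0.406397.
Step 6: alpha = 0.05. fail to reject H0.

rho = -0.3167, p = 0.406397, fail to reject H0 at alpha = 0.05.


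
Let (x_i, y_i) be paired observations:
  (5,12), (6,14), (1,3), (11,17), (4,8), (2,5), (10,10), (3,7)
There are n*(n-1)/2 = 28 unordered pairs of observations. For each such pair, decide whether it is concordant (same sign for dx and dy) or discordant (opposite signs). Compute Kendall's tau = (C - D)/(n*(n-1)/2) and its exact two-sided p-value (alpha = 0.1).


Step 1: Enumerate the 28 unordered pairs (i,j) with i<j and classify each by sign(x_j-x_i) * sign(y_j-y_i).
  (1,2):dx=+1,dy=+2->C; (1,3):dx=-4,dy=-9->C; (1,4):dx=+6,dy=+5->C; (1,5):dx=-1,dy=-4->C
  (1,6):dx=-3,dy=-7->C; (1,7):dx=+5,dy=-2->D; (1,8):dx=-2,dy=-5->C; (2,3):dx=-5,dy=-11->C
  (2,4):dx=+5,dy=+3->C; (2,5):dx=-2,dy=-6->C; (2,6):dx=-4,dy=-9->C; (2,7):dx=+4,dy=-4->D
  (2,8):dx=-3,dy=-7->C; (3,4):dx=+10,dy=+14->C; (3,5):dx=+3,dy=+5->C; (3,6):dx=+1,dy=+2->C
  (3,7):dx=+9,dy=+7->C; (3,8):dx=+2,dy=+4->C; (4,5):dx=-7,dy=-9->C; (4,6):dx=-9,dy=-12->C
  (4,7):dx=-1,dy=-7->C; (4,8):dx=-8,dy=-10->C; (5,6):dx=-2,dy=-3->C; (5,7):dx=+6,dy=+2->C
  (5,8):dx=-1,dy=-1->C; (6,7):dx=+8,dy=+5->C; (6,8):dx=+1,dy=+2->C; (7,8):dx=-7,dy=-3->C
Step 2: C = 26, D = 2, total pairs = 28.
Step 3: tau = (C - D)/(n(n-1)/2) = (26 - 2)/28 = 0.857143.
Step 4: Exact two-sided p-value (enumerate n! = 40320 permutations of y under H0): p = 0.001736.
Step 5: alpha = 0.1. reject H0.

tau_b = 0.8571 (C=26, D=2), p = 0.001736, reject H0.
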